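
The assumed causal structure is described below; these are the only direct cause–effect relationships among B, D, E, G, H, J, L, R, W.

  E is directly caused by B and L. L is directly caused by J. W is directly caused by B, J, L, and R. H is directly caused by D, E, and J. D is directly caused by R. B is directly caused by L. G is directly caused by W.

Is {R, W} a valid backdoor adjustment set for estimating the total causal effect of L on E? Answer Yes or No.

Backdoor paths from L to E (paths whose first edge points into L):
  P1: L <- J -> W <- R -> D -> H <- E
  P2: L <- J -> W <- B -> E
  P3: L <- J -> H <- E
  P4: L <- J -> H <- D <- R -> W <- B -> E
Condition 1 (no descendant of L in the set): FAILS — W is a descendant of L.
Condition 2 (every backdoor path blocked by {R, W}):
  P1: blocked at fork node R ∈ conditioning set.
  P2: open — collider(s) W are conditioned on (or have a conditioned descendant) and no non-collider on the path is in the set.
  P3: blocked at collider H (neither it nor any descendant is in the conditioning set).
  P4: blocked at collider H (neither it nor any descendant is in the conditioning set).
{R, W} does not satisfy the backdoor criterion.

No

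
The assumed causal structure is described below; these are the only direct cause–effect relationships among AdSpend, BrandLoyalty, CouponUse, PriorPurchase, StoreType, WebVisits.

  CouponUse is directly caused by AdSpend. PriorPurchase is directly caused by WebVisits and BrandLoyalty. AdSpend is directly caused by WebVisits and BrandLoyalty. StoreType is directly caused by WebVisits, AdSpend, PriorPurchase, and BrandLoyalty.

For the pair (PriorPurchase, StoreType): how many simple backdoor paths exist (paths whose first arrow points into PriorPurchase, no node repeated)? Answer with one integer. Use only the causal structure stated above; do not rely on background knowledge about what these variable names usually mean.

6

A backdoor path from PriorPurchase to StoreType is any simple undirected path whose first edge points into PriorPurchase (i.e. leaves PriorPurchase via a parent).
Parents of PriorPurchase: {BrandLoyalty, WebVisits}.
Enumerating:
  P1: PriorPurchase <- BrandLoyalty -> AdSpend <- WebVisits -> StoreType
  P2: PriorPurchase <- BrandLoyalty -> AdSpend -> StoreType
  P3: PriorPurchase <- BrandLoyalty -> StoreType
  P4: PriorPurchase <- WebVisits -> AdSpend <- BrandLoyalty -> StoreType
  P5: PriorPurchase <- WebVisits -> AdSpend -> StoreType
  P6: PriorPurchase <- WebVisits -> StoreType
That exhausts the simple backdoor paths. Count: 6.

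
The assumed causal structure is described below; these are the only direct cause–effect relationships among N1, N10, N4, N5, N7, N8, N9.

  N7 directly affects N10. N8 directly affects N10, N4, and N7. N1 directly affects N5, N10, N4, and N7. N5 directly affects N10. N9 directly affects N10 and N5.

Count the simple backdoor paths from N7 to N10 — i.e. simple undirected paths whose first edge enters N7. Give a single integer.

A backdoor path from N7 to N10 is any simple undirected path whose first edge points into N7 (i.e. leaves N7 via a parent).
Parents of N7: {N1, N8}.
Enumerating:
  P1: N7 <- N1 -> N4 <- N8 -> N10
  P2: N7 <- N1 -> N5 <- N9 -> N10
  P3: N7 <- N1 -> N5 -> N10
  P4: N7 <- N1 -> N10
  P5: N7 <- N8 -> N4 <- N1 -> N5 <- N9 -> N10
  P6: N7 <- N8 -> N4 <- N1 -> N5 -> N10
  P7: N7 <- N8 -> N4 <- N1 -> N10
  P8: N7 <- N8 -> N10
That exhausts the simple backdoor paths. Count: 8.

8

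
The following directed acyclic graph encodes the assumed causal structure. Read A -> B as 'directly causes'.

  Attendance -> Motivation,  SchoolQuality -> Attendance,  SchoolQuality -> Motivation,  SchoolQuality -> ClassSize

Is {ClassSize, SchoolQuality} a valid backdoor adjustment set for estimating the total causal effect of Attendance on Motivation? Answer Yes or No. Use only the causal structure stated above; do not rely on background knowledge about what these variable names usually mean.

Backdoor paths from Attendance to Motivation (paths whose first edge points into Attendance):
  P1: Attendance <- SchoolQuality -> Motivation
Condition 1 (no descendant of Attendance in the set): holds — descendants of Attendance are {Motivation}; none are in {ClassSize, SchoolQuality}.
Condition 2 (every backdoor path blocked by {ClassSize, SchoolQuality}):
  P1: blocked at fork node SchoolQuality ∈ conditioning set.
{ClassSize, SchoolQuality} satisfies the backdoor criterion.

Yes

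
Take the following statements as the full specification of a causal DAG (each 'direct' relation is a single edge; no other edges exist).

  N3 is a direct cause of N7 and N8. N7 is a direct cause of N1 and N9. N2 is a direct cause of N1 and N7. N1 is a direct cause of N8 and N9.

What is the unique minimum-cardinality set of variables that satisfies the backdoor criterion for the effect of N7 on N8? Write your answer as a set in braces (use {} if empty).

{N2, N3}

Variables eligible for adjustment (non-descendants of N7, excluding N7 and N8): {N2, N3}.
Backdoor paths from N7 to N8:
  P1: N7 <- N3 -> N8
  P2: N7 <- N2 -> N1 -> N8
The empty set is not sufficient: P1 (N7 <- N3 -> N8) has no collider blocking it and no conditioned non-collider, so it is open.
Try {N2, N3}:
  P1: blocked at fork node N3 ∈ conditioning set.
  P2: blocked at fork node N2 ∈ conditioning set.
{N2, N3} contains no descendant of N7 and blocks every backdoor path.
Every element of {N2, N3} is needed (dropping N2 leaves P2 open; dropping N3 leaves P1 open), so no proper subset is valid.
Among all size-2 subsets of the eligible variables, only {N2, N3} blocks every backdoor path, so it is the unique smallest valid adjustment set.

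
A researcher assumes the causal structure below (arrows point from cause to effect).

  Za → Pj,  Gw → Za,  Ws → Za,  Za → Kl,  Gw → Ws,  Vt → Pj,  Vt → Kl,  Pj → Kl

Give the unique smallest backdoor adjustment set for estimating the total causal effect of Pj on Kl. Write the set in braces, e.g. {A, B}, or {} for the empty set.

{Vt, Za}

Variables eligible for adjustment (non-descendants of Pj, excluding Pj and Kl): {Gw, Vt, Ws, Za}.
Backdoor paths from Pj to Kl:
  P1: Pj <- Vt -> Kl
  P2: Pj <- Za -> Kl
The empty set is not sufficient: P1 (Pj <- Vt -> Kl) has no collider blocking it and no conditioned non-collider, so it is open.
Try {Vt, Za}:
  P1: blocked at fork node Vt ∈ conditioning set.
  P2: blocked at fork node Za ∈ conditioning set.
{Vt, Za} contains no descendant of Pj and blocks every backdoor path.
Every element of {Vt, Za} is needed (dropping Vt leaves P1 open; dropping Za leaves P2 open), so no proper subset is valid.
Among all size-2 subsets of the eligible variables, only {Vt, Za} blocks every backdoor path, so it is the unique smallest valid adjustment set.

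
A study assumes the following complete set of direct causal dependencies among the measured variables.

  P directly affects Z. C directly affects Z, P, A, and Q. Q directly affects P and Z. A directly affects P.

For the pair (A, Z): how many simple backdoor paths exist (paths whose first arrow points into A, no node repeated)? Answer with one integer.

5

A backdoor path from A to Z is any simple undirected path whose first edge points into A (i.e. leaves A via a parent).
Parents of A: {C}.
Enumerating:
  P1: A <- C -> Q -> P -> Z
  P2: A <- C -> Q -> Z
  P3: A <- C -> P <- Q -> Z
  P4: A <- C -> P -> Z
  P5: A <- C -> Z
That exhausts the simple backdoor paths. Count: 5.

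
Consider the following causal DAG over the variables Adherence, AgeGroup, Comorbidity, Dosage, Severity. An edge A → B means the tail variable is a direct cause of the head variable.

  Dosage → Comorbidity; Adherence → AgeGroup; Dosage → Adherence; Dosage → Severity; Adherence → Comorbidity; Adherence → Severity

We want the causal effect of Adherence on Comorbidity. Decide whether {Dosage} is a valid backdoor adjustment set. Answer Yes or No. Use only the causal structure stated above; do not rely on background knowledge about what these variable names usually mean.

Backdoor paths from Adherence to Comorbidity (paths whose first edge points into Adherence):
  P1: Adherence <- Dosage -> Comorbidity
Condition 1 (no descendant of Adherence in the set): holds — descendants of Adherence are {AgeGroup, Comorbidity, Severity}; none are in {Dosage}.
Condition 2 (every backdoor path blocked by {Dosage}):
  P1: blocked at fork node Dosage ∈ conditioning set.
{Dosage} satisfies the backdoor criterion.

Yes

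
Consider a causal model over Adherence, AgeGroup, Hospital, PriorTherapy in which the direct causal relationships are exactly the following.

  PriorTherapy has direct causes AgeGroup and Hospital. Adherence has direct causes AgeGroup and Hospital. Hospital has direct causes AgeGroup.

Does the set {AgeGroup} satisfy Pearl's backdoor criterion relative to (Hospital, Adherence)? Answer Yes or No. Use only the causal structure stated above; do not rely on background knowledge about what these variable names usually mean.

Backdoor paths from Hospital to Adherence (paths whose first edge points into Hospital):
  P1: Hospital <- AgeGroup -> Adherence
Condition 1 (no descendant of Hospital in the set): holds — descendants of Hospital are {Adherence, PriorTherapy}; none are in {AgeGroup}.
Condition 2 (every backdoor path blocked by {AgeGroup}):
  P1: blocked at fork node AgeGroup ∈ conditioning set.
{AgeGroup} satisfies the backdoor criterion.

Yes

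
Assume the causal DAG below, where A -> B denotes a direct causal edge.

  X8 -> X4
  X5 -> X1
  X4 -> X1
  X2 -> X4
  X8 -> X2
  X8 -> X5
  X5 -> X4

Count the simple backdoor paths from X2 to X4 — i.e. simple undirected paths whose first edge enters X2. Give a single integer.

A backdoor path from X2 to X4 is any simple undirected path whose first edge points into X2 (i.e. leaves X2 via a parent).
Parents of X2: {X8}.
Enumerating:
  P1: X2 <- X8 -> X5 -> X4
  P2: X2 <- X8 -> X5 -> X1 <- X4
  P3: X2 <- X8 -> X4
That exhausts the simple backdoor paths. Count: 3.

3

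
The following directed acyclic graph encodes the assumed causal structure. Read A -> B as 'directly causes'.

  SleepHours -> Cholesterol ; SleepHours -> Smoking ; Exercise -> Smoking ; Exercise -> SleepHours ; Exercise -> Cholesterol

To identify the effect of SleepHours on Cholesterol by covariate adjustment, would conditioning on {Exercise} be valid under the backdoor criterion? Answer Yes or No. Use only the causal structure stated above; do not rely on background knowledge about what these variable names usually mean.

Yes

Backdoor paths from SleepHours to Cholesterol (paths whose first edge points into SleepHours):
  P1: SleepHours <- Exercise -> Cholesterol
Condition 1 (no descendant of SleepHours in the set): holds — descendants of SleepHours are {Cholesterol, Smoking}; none are in {Exercise}.
Condition 2 (every backdoor path blocked by {Exercise}):
  P1: blocked at fork node Exercise ∈ conditioning set.
{Exercise} satisfies the backdoor criterion.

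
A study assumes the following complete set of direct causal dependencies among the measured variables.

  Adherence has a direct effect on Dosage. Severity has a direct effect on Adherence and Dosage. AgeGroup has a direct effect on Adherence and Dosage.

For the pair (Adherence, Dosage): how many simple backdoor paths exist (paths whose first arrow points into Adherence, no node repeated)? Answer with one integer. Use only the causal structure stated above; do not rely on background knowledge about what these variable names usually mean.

A backdoor path from Adherence to Dosage is any simple undirected path whose first edge points into Adherence (i.e. leaves Adherence via a parent).
Parents of Adherence: {AgeGroup, Severity}.
Enumerating:
  P1: Adherence <- Severity -> Dosage
  P2: Adherence <- AgeGroup -> Dosage
That exhausts the simple backdoor paths. Count: 2.

2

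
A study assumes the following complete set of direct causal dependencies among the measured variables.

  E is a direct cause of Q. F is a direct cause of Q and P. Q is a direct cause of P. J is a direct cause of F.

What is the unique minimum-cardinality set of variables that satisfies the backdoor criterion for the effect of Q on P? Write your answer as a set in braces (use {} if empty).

Variables eligible for adjustment (non-descendants of Q, excluding Q and P): {E, F, J}.
Backdoor paths from Q to P:
  P1: Q <- F -> P
The empty set is not sufficient: P1 (Q <- F -> P) has no collider blocking it and no conditioned non-collider, so it is open.
Try {F}:
  P1: blocked at fork node F ∈ conditioning set.
{F} contains no descendant of Q and blocks every backdoor path.
No other singleton works — e.g. {J} leaves P1 open — so {F} is the unique smallest valid adjustment set.

{F}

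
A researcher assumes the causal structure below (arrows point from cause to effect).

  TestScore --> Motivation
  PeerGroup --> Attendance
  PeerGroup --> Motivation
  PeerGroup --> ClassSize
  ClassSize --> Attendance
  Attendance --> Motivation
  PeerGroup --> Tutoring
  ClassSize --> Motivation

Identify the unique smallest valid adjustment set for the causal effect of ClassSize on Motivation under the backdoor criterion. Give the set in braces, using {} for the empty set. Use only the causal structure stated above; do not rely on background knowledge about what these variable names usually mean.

Variables eligible for adjustment (non-descendants of ClassSize, excluding ClassSize and Motivation): {PeerGroup, TestScore, Tutoring}.
Backdoor paths from ClassSize to Motivation:
  P1: ClassSize <- PeerGroup -> Attendance -> Motivation
  P2: ClassSize <- PeerGroup -> Motivation
The empty set is not sufficient: P1 (ClassSize <- PeerGroup -> Attendance -> Motivation) has no collider blocking it and no conditioned non-collider, so it is open.
Try {PeerGroup}:
  P1: blocked at fork node PeerGroup ∈ conditioning set.
  P2: blocked at fork node PeerGroup ∈ conditioning set.
{PeerGroup} contains no descendant of ClassSize and blocks every backdoor path.
No other singleton works — e.g. {TestScore} leaves P1 open — so {PeerGroup} is the unique smallest valid adjustment set.

{PeerGroup}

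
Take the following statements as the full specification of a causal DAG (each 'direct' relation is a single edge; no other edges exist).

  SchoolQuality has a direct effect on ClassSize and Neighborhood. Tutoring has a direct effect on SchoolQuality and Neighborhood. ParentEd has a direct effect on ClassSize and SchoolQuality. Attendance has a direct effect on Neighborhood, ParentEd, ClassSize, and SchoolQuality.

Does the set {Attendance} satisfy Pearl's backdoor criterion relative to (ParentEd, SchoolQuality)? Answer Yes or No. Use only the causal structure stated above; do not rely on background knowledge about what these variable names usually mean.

Backdoor paths from ParentEd to SchoolQuality (paths whose first edge points into ParentEd):
  P1: ParentEd <- Attendance -> SchoolQuality
  P2: ParentEd <- Attendance -> ClassSize <- SchoolQuality
  P3: ParentEd <- Attendance -> Neighborhood <- Tutoring -> SchoolQuality
  P4: ParentEd <- Attendance -> Neighborhood <- SchoolQuality
Condition 1 (no descendant of ParentEd in the set): holds — descendants of ParentEd are {ClassSize, Neighborhood, SchoolQuality}; none are in {Attendance}.
Condition 2 (every backdoor path blocked by {Attendance}):
  P1: blocked at fork node Attendance ∈ conditioning set.
  P2: blocked at fork node Attendance ∈ conditioning set.
  P3: blocked at fork node Attendance ∈ conditioning set.
  P4: blocked at fork node Attendance ∈ conditioning set.
{Attendance} satisfies the backdoor criterion.

Yes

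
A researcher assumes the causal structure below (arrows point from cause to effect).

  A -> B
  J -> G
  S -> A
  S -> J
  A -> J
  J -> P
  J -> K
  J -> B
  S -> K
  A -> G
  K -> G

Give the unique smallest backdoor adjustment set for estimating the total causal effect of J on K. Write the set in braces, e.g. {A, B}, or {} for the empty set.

{S}

Variables eligible for adjustment (non-descendants of J, excluding J and K): {A, S}.
Backdoor paths from J to K:
  P1: J <- S -> A -> G <- K
  P2: J <- S -> K
  P3: J <- A <- S -> K
  P4: J <- A -> G <- K
The empty set is not sufficient: P2 (J <- S -> K) has no collider blocking it and no conditioned non-collider, so it is open.
Try {S}:
  P1: blocked at fork node S ∈ conditioning set.
  P2: blocked at fork node S ∈ conditioning set.
  P3: blocked at fork node S ∈ conditioning set.
  P4: blocked at collider G (neither it nor any descendant is in the conditioning set).
{S} contains no descendant of J and blocks every backdoor path.
No other singleton works — e.g. {A} leaves P2 open — so {S} is the unique smallest valid adjustment set.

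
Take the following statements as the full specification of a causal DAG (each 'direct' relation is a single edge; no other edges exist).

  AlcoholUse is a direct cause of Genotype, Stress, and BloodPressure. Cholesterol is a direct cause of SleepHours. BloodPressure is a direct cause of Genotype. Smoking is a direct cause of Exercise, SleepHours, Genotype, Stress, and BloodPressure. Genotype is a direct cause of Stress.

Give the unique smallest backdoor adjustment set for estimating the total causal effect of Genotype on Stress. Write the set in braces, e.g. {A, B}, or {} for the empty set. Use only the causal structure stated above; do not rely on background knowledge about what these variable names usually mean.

{AlcoholUse, Smoking}

Variables eligible for adjustment (non-descendants of Genotype, excluding Genotype and Stress): {AlcoholUse, BloodPressure, Cholesterol, Exercise, SleepHours, Smoking}.
Backdoor paths from Genotype to Stress:
  P1: Genotype <- Smoking -> BloodPressure <- AlcoholUse -> Stress
  P2: Genotype <- Smoking -> Stress
  P3: Genotype <- AlcoholUse -> BloodPressure <- Smoking -> Stress
  P4: Genotype <- AlcoholUse -> Stress
  P5: Genotype <- BloodPressure <- Smoking -> Stress
  P6: Genotype <- BloodPressure <- AlcoholUse -> Stress
The empty set is not sufficient: P2 (Genotype <- Smoking -> Stress) has no collider blocking it and no conditioned non-collider, so it is open.
Try {AlcoholUse, Smoking}:
  P1: blocked at fork node Smoking ∈ conditioning set.
  P2: blocked at fork node Smoking ∈ conditioning set.
  P3: blocked at fork node AlcoholUse ∈ conditioning set.
  P4: blocked at fork node AlcoholUse ∈ conditioning set.
  P5: blocked at fork node Smoking ∈ conditioning set.
  P6: blocked at fork node AlcoholUse ∈ conditioning set.
{AlcoholUse, Smoking} contains no descendant of Genotype and blocks every backdoor path.
Every element of {AlcoholUse, Smoking} is needed (dropping AlcoholUse leaves P4 open; dropping Smoking leaves P2 open), so no proper subset is valid.
Among all size-2 subsets of the eligible variables, only {AlcoholUse, Smoking} blocks every backdoor path, so it is the unique smallest valid adjustment set.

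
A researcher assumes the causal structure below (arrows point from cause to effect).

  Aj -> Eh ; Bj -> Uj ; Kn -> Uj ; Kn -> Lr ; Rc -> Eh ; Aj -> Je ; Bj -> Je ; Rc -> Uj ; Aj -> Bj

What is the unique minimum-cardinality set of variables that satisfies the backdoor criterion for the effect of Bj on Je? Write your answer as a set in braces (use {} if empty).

{Aj}

Variables eligible for adjustment (non-descendants of Bj, excluding Bj and Je): {Aj, Eh, Kn, Lr, Rc}.
Backdoor paths from Bj to Je:
  P1: Bj <- Aj -> Je
The empty set is not sufficient: P1 (Bj <- Aj -> Je) has no collider blocking it and no conditioned non-collider, so it is open.
Try {Aj}:
  P1: blocked at fork node Aj ∈ conditioning set.
{Aj} contains no descendant of Bj and blocks every backdoor path.
No other singleton works — e.g. {Kn} leaves P1 open — so {Aj} is the unique smallest valid adjustment set.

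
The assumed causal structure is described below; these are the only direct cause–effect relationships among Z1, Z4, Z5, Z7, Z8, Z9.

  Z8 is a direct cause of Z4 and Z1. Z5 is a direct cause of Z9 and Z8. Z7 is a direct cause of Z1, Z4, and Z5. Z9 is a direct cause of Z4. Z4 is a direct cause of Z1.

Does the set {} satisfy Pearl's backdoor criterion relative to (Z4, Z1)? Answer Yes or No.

No

Backdoor paths from Z4 to Z1 (paths whose first edge points into Z4):
  P1: Z4 <- Z7 -> Z5 -> Z8 -> Z1
  P2: Z4 <- Z7 -> Z1
  P3: Z4 <- Z9 <- Z5 <- Z7 -> Z1
  P4: Z4 <- Z9 <- Z5 -> Z8 -> Z1
  P5: Z4 <- Z8 <- Z5 <- Z7 -> Z1
  P6: Z4 <- Z8 -> Z1
Condition 1 (no descendant of Z4 in the set): holds — descendants of Z4 are {Z1}; none are in {}.
Condition 2 (every backdoor path blocked by {}):
  P1: open — no interior node is in the conditioning set.
  P2: open — no interior node is in the conditioning set.
  P3: open — no interior node is in the conditioning set.
  P4: open — no interior node is in the conditioning set.
  P5: open — no interior node is in the conditioning set.
  P6: open — no interior node is in the conditioning set.
{} does not satisfy the backdoor criterion.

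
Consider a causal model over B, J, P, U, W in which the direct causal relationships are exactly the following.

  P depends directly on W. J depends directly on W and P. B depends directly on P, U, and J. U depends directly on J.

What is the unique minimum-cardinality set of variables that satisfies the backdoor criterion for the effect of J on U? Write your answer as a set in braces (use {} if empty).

Variables eligible for adjustment (non-descendants of J, excluding J and U): {P, W}.
Backdoor paths from J to U:
  P1: J <- W -> P -> B <- U
  P2: J <- P -> B <- U
Each backdoor path contains an unconditioned collider, so every path is already blocked with the empty conditioning set:
  P1: blocked at collider B (neither it nor any descendant is in the conditioning set).
  P2: blocked at collider B (neither it nor any descendant is in the conditioning set).
The empty set is therefore the unique smallest valid set.

{}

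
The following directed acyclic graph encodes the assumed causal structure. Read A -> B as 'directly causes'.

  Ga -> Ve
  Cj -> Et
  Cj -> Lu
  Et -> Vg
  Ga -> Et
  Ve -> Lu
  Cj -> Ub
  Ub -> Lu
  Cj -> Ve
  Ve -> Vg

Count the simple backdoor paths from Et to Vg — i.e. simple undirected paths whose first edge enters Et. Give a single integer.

A backdoor path from Et to Vg is any simple undirected path whose first edge points into Et (i.e. leaves Et via a parent).
Parents of Et: {Cj, Ga}.
Enumerating:
  P1: Et <- Ga -> Ve -> Vg
  P2: Et <- Cj -> Ve -> Vg
  P3: Et <- Cj -> Ub -> Lu <- Ve -> Vg
  P4: Et <- Cj -> Lu <- Ve -> Vg
That exhausts the simple backdoor paths. Count: 4.

4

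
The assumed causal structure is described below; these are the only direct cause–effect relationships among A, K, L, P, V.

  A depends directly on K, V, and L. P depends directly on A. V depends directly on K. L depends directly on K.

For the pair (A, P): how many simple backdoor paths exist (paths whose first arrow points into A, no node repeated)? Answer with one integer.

0

A backdoor path from A to P is any simple undirected path whose first edge points into A (i.e. leaves A via a parent).
Parents of A: {K, L, V}.
No simple path from any parent of A reaches P without revisiting A, so there are no backdoor paths.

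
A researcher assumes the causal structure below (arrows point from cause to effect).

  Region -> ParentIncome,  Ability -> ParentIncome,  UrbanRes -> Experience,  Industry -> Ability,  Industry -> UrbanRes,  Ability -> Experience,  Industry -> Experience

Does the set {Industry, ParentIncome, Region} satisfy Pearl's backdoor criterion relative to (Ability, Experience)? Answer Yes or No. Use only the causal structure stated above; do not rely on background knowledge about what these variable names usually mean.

No

Backdoor paths from Ability to Experience (paths whose first edge points into Ability):
  P1: Ability <- Industry -> UrbanRes -> Experience
  P2: Ability <- Industry -> Experience
Condition 1 (no descendant of Ability in the set): FAILS — ParentIncome is a descendant of Ability.
Condition 2 (every backdoor path blocked by {Industry, ParentIncome, Region}):
  P1: blocked at fork node Industry ∈ conditioning set.
  P2: blocked at fork node Industry ∈ conditioning set.
{Industry, ParentIncome, Region} does not satisfy the backdoor criterion.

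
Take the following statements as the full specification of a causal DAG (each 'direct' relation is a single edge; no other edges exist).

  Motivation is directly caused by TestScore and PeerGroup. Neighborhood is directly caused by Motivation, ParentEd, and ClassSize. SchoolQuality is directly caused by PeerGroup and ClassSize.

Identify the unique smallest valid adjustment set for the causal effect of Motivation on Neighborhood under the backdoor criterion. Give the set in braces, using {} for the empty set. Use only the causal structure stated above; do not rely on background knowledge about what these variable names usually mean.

Variables eligible for adjustment (non-descendants of Motivation, excluding Motivation and Neighborhood): {ClassSize, ParentEd, PeerGroup, SchoolQuality, TestScore}.
Backdoor paths from Motivation to Neighborhood:
  P1: Motivation <- PeerGroup -> SchoolQuality <- ClassSize -> Neighborhood
Each backdoor path contains an unconditioned collider, so every path is already blocked with the empty conditioning set:
  P1: blocked at collider SchoolQuality (neither it nor any descendant is in the conditioning set).
The empty set is therefore the unique smallest valid set.

{}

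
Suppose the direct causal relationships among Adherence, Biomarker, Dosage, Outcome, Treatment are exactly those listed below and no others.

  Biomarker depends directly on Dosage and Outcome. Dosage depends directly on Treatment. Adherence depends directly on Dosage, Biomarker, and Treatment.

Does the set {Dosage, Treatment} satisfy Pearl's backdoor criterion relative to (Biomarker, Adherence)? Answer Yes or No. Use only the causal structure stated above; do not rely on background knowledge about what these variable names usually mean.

Backdoor paths from Biomarker to Adherence (paths whose first edge points into Biomarker):
  P1: Biomarker <- Dosage <- Treatment -> Adherence
  P2: Biomarker <- Dosage -> Adherence
Condition 1 (no descendant of Biomarker in the set): holds — descendants of Biomarker are {Adherence}; none are in {Dosage, Treatment}.
Condition 2 (every backdoor path blocked by {Dosage, Treatment}):
  P1: blocked at chain node Dosage ∈ conditioning set.
  P2: blocked at fork node Dosage ∈ conditioning set.
{Dosage, Treatment} satisfies the backdoor criterion.

Yes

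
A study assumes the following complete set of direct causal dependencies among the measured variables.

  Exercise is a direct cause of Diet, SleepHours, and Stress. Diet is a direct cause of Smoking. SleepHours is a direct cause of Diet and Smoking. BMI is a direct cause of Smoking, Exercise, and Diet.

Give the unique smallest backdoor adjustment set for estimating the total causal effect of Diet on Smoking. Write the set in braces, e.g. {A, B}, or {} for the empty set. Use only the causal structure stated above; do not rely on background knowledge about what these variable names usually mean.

{BMI, SleepHours}

Variables eligible for adjustment (non-descendants of Diet, excluding Diet and Smoking): {BMI, Exercise, SleepHours, Stress}.
Backdoor paths from Diet to Smoking:
  P1: Diet <- BMI -> Exercise -> SleepHours -> Smoking
  P2: Diet <- BMI -> Smoking
  P3: Diet <- Exercise <- BMI -> Smoking
  P4: Diet <- Exercise -> SleepHours -> Smoking
  P5: Diet <- SleepHours <- Exercise <- BMI -> Smoking
  P6: Diet <- SleepHours -> Smoking
The empty set is not sufficient: P1 (Diet <- BMI -> Exercise -> SleepHours -> Smoking) has no collider blocking it and no conditioned non-collider, so it is open.
Try {BMI, SleepHours}:
  P1: blocked at fork node BMI ∈ conditioning set.
  P2: blocked at fork node BMI ∈ conditioning set.
  P3: blocked at fork node BMI ∈ conditioning set.
  P4: blocked at chain node SleepHours ∈ conditioning set.
  P5: blocked at chain node SleepHours ∈ conditioning set.
  P6: blocked at fork node SleepHours ∈ conditioning set.
{BMI, SleepHours} contains no descendant of Diet and blocks every backdoor path.
Every element of {BMI, SleepHours} is needed (dropping BMI leaves P2 open; dropping SleepHours leaves P4 open), so no proper subset is valid.
Among all size-2 subsets of the eligible variables, only {BMI, SleepHours} blocks every backdoor path, so it is the unique smallest valid adjustment set.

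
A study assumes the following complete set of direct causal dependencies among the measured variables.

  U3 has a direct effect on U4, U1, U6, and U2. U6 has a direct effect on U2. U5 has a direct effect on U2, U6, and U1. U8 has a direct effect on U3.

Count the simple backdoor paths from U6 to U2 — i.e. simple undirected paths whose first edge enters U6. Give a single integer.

A backdoor path from U6 to U2 is any simple undirected path whose first edge points into U6 (i.e. leaves U6 via a parent).
Parents of U6: {U3, U5}.
Enumerating:
  P1: U6 <- U5 -> U2
  P2: U6 <- U5 -> U1 <- U3 -> U2
  P3: U6 <- U3 -> U2
  P4: U6 <- U3 -> U1 <- U5 -> U2
That exhausts the simple backdoor paths. Count: 4.

4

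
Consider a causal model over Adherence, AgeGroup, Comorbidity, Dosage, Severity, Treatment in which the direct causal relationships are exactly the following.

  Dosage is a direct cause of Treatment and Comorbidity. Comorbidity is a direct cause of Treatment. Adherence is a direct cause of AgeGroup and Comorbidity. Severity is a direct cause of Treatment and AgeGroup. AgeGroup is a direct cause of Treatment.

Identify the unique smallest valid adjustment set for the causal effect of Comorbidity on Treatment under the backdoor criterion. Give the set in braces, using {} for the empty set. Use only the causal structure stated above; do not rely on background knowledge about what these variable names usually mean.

{Adherence, Dosage}

Variables eligible for adjustment (non-descendants of Comorbidity, excluding Comorbidity and Treatment): {Adherence, AgeGroup, Dosage, Severity}.
Backdoor paths from Comorbidity to Treatment:
  P1: Comorbidity <- Adherence -> AgeGroup <- Severity -> Treatment
  P2: Comorbidity <- Adherence -> AgeGroup -> Treatment
  P3: Comorbidity <- Dosage -> Treatment
The empty set is not sufficient: P2 (Comorbidity <- Adherence -> AgeGroup -> Treatment) has no collider blocking it and no conditioned non-collider, so it is open.
Try {Adherence, Dosage}:
  P1: blocked at fork node Adherence ∈ conditioning set.
  P2: blocked at fork node Adherence ∈ conditioning set.
  P3: blocked at fork node Dosage ∈ conditioning set.
{Adherence, Dosage} contains no descendant of Comorbidity and blocks every backdoor path.
Every element of {Adherence, Dosage} is needed (dropping Adherence leaves P2 open; dropping Dosage leaves P3 open), so no proper subset is valid.
Among all size-2 subsets of the eligible variables, only {Adherence, Dosage} blocks every backdoor path, so it is the unique smallest valid adjustment set.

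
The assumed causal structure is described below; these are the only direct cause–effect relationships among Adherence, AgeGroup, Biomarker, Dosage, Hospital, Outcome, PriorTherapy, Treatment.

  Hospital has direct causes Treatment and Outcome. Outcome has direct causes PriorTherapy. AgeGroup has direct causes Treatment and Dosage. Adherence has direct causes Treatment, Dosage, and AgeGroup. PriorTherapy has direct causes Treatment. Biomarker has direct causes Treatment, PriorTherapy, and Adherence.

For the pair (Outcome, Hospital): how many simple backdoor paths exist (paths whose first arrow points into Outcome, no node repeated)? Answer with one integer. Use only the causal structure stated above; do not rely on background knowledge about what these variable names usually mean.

5

A backdoor path from Outcome to Hospital is any simple undirected path whose first edge points into Outcome (i.e. leaves Outcome via a parent).
Parents of Outcome: {PriorTherapy}.
Enumerating:
  P1: Outcome <- PriorTherapy <- Treatment -> Hospital
  P2: Outcome <- PriorTherapy -> Biomarker <- Treatment -> Hospital
  P3: Outcome <- PriorTherapy -> Biomarker <- Adherence <- Treatment -> Hospital
  P4: Outcome <- PriorTherapy -> Biomarker <- Adherence <- Dosage -> AgeGroup <- Treatment -> Hospital
  P5: Outcome <- PriorTherapy -> Biomarker <- Adherence <- AgeGroup <- Treatment -> Hospital
That exhausts the simple backdoor paths. Count: 5.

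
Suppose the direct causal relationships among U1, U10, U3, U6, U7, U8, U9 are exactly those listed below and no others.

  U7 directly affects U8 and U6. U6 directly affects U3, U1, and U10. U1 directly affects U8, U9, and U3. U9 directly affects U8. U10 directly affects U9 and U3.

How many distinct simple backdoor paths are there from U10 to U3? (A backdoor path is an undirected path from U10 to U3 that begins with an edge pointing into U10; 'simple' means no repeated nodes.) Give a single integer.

A backdoor path from U10 to U3 is any simple undirected path whose first edge points into U10 (i.e. leaves U10 via a parent).
Parents of U10: {U6}.
Enumerating:
  P1: U10 <- U6 <- U7 -> U8 <- U1 -> U3
  P2: U10 <- U6 <- U7 -> U8 <- U9 <- U1 -> U3
  P3: U10 <- U6 -> U1 -> U3
  P4: U10 <- U6 -> U3
That exhausts the simple backdoor paths. Count: 4.

4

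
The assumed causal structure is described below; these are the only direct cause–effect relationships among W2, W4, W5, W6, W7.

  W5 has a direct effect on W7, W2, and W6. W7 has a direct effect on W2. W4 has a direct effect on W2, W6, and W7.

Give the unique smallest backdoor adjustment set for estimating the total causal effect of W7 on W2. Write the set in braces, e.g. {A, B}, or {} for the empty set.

Variables eligible for adjustment (non-descendants of W7, excluding W7 and W2): {W4, W5, W6}.
Backdoor paths from W7 to W2:
  P1: W7 <- W5 -> W6 <- W4 -> W2
  P2: W7 <- W5 -> W2
  P3: W7 <- W4 -> W6 <- W5 -> W2
  P4: W7 <- W4 -> W2
The empty set is not sufficient: P2 (W7 <- W5 -> W2) has no collider blocking it and no conditioned non-collider, so it is open.
Try {W4, W5}:
  P1: blocked at fork node W5 ∈ conditioning set.
  P2: blocked at fork node W5 ∈ conditioning set.
  P3: blocked at fork node W4 ∈ conditioning set.
  P4: blocked at fork node W4 ∈ conditioning set.
{W4, W5} contains no descendant of W7 and blocks every backdoor path.
Every element of {W4, W5} is needed (dropping W4 leaves P4 open; dropping W5 leaves P2 open), so no proper subset is valid.
Among all size-2 subsets of the eligible variables, only {W4, W5} blocks every backdoor path, so it is the unique smallest valid adjustment set.

{W4, W5}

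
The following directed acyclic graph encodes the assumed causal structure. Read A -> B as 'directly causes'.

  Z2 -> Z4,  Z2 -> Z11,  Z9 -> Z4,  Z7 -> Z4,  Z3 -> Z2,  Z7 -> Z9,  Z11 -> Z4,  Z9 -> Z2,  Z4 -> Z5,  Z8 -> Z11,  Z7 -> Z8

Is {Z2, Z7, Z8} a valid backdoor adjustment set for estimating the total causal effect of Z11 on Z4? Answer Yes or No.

Yes

Backdoor paths from Z11 to Z4 (paths whose first edge points into Z11):
  P1: Z11 <- Z8 <- Z7 -> Z9 -> Z2 -> Z4
  P2: Z11 <- Z8 <- Z7 -> Z9 -> Z4
  P3: Z11 <- Z8 <- Z7 -> Z4
  P4: Z11 <- Z2 <- Z9 <- Z7 -> Z4
  P5: Z11 <- Z2 <- Z9 -> Z4
  P6: Z11 <- Z2 -> Z4
Condition 1 (no descendant of Z11 in the set): holds — descendants of Z11 are {Z4, Z5}; none are in {Z2, Z7, Z8}.
Condition 2 (every backdoor path blocked by {Z2, Z7, Z8}):
  P1: blocked at chain node Z8 ∈ conditioning set.
  P2: blocked at chain node Z8 ∈ conditioning set.
  P3: blocked at chain node Z8 ∈ conditioning set.
  P4: blocked at chain node Z2 ∈ conditioning set.
  P5: blocked at chain node Z2 ∈ conditioning set.
  P6: blocked at fork node Z2 ∈ conditioning set.
{Z2, Z7, Z8} satisfies the backdoor criterion.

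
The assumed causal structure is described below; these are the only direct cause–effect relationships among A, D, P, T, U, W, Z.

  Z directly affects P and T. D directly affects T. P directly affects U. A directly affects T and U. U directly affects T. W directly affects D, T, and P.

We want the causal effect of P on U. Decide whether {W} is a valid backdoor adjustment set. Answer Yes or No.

Backdoor paths from P to U (paths whose first edge points into P):
  P1: P <- W -> D -> T <- A -> U
  P2: P <- W -> D -> T <- U
  P3: P <- W -> T <- A -> U
  P4: P <- W -> T <- U
  P5: P <- Z -> T <- A -> U
  P6: P <- Z -> T <- U
Condition 1 (no descendant of P in the set): holds — descendants of P are {T, U}; none are in {W}.
Condition 2 (every backdoor path blocked by {W}):
  P1: blocked at fork node W ∈ conditioning set.
  P2: blocked at fork node W ∈ conditioning set.
  P3: blocked at fork node W ∈ conditioning set.
  P4: blocked at fork node W ∈ conditioning set.
  P5: blocked at collider T (neither it nor any descendant is in the conditioning set).
  P6: blocked at collider T (neither it nor any descendant is in the conditioning set).
{W} satisfies the backdoor criterion.

Yes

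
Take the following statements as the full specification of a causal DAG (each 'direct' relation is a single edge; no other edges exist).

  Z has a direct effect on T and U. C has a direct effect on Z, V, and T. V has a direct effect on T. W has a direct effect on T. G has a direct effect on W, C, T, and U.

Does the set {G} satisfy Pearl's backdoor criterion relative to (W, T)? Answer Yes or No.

Yes

Backdoor paths from W to T (paths whose first edge points into W):
  P1: W <- G -> C -> Z -> T
  P2: W <- G -> C -> V -> T
  P3: W <- G -> C -> T
  P4: W <- G -> U <- Z <- C -> V -> T
  P5: W <- G -> U <- Z <- C -> T
  P6: W <- G -> U <- Z -> T
  P7: W <- G -> T
Condition 1 (no descendant of W in the set): holds — descendants of W are {T}; none are in {G}.
Condition 2 (every backdoor path blocked by {G}):
  P1: blocked at fork node G ∈ conditioning set.
  P2: blocked at fork node G ∈ conditioning set.
  P3: blocked at fork node G ∈ conditioning set.
  P4: blocked at fork node G ∈ conditioning set.
  P5: blocked at fork node G ∈ conditioning set.
  P6: blocked at fork node G ∈ conditioning set.
  P7: blocked at fork node G ∈ conditioning set.
{G} satisfies the backdoor criterion.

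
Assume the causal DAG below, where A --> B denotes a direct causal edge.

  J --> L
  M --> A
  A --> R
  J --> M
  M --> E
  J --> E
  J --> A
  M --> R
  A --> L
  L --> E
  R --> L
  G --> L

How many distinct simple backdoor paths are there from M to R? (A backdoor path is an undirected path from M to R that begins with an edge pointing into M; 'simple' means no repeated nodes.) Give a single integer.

6

A backdoor path from M to R is any simple undirected path whose first edge points into M (i.e. leaves M via a parent).
Parents of M: {J}.
Enumerating:
  P1: M <- J -> A -> R
  P2: M <- J -> A -> L <- R
  P3: M <- J -> L <- A -> R
  P4: M <- J -> L <- R
  P5: M <- J -> E <- L <- A -> R
  P6: M <- J -> E <- L <- R
That exhausts the simple backdoor paths. Count: 6.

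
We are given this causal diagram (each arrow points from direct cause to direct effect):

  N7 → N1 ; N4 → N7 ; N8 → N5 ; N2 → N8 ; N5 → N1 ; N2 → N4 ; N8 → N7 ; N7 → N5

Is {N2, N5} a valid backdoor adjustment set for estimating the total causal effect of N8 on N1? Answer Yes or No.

No

Backdoor paths from N8 to N1 (paths whose first edge points into N8):
  P1: N8 <- N2 -> N4 -> N7 -> N5 -> N1
  P2: N8 <- N2 -> N4 -> N7 -> N1
Condition 1 (no descendant of N8 in the set): FAILS — N5 is a descendant of N8.
Condition 2 (every backdoor path blocked by {N2, N5}):
  P1: blocked at fork node N2 ∈ conditioning set.
  P2: blocked at fork node N2 ∈ conditioning set.
{N2, N5} does not satisfy the backdoor criterion.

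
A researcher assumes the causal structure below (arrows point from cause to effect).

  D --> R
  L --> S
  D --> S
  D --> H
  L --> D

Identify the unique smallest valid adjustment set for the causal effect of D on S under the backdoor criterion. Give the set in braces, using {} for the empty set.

Variables eligible for adjustment (non-descendants of D, excluding D and S): {L}.
Backdoor paths from D to S:
  P1: D <- L -> S
The empty set is not sufficient: P1 (D <- L -> S) has no collider blocking it and no conditioned non-collider, so it is open.
Try {L}:
  P1: blocked at fork node L ∈ conditioning set.
{L} contains no descendant of D and blocks every backdoor path.
{L} is the unique smallest valid adjustment set.

{L}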